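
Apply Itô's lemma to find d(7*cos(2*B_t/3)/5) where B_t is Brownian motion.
d(7*cos(2*B_t/3)/5) = (-14*cos(2*B_t/3)/45) dt + (-14*sin(2*B_t/3)/15) dB_t

Itô's formula for f(B_t) gives d f(B_t) = f'(B_t) dB_t + (1/2) f''(B_t) dt. Compute derivatives of f(x) = 7*cos(2*x/3)/5:
  f'(x)  = -14*sin(2*x/3)/15
  f''(x) = -28*cos(2*x/3)/45
Substitute x = B_t and multiply the f'' term by 1/2:
  drift     = (1/2) * (-28*cos(2*x/3)/45) evaluated at B_t = -14*cos(2*B_t/3)/45
  diffusion = (-14*sin(2*x/3)/15) evaluated at B_t = -14*sin(2*B_t/3)/15
Therefore d(7*cos(2*B_t/3)/5) = (-14*cos(2*B_t/3)/45) dt + (-14*sin(2*B_t/3)/15) dB_t.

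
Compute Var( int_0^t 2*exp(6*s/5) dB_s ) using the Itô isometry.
Var = 5*exp(12*t/5)/3 - 5/3

The Itô integral of a deterministic integrand f(s) has mean 0 because each increment f(s) * (B_{s+ds} - B_s) has mean 0. By the Itô isometry:
  Var( int_0^t f(s) dB_s ) = E[ (int_0^t f(s) dB_s)^2 ] = int_0^t f(s)^2 ds.
Here f(s) = 2*exp(6*s/5), so f(s)^2 = 4*exp(12*s/5). Integrate:
  int_0^t (4*exp(12*s/5)) ds = 5*exp(12*t/5)/3 - 5/3.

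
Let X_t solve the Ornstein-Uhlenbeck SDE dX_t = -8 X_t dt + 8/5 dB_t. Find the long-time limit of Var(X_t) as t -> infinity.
lim Var(X_t) = 4/25

The OU SDE dX = -theta X dt + sigma dB admits the integrating factor exp(theta t): d(exp(theta t) X_t) = sigma exp(theta t) dB_t. Integrating from 0 to t gives X_t = x_0 * exp(-theta t) + sigma * int_0^t exp(-theta (t-s)) dB_s for any initial x_0. The Itô integral has variance (by the Itô isometry) sigma^2 * int_0^t exp(-2 theta (t - s)) ds = sigma^2 * (1 - exp(-2 theta t)) / (2 theta), independent of x_0.
With theta = 8, sigma = 8/5:
  Var(X_t) = (8/5)^2 * (1 - exp(-2*8 t)) / (2 * 8) = 4/25 - 4*exp(-16*t)/25.
As t -> infinity, exp(-2*8 t) -> 0, so the stationary variance is sigma^2 / (2 theta) = 4/25.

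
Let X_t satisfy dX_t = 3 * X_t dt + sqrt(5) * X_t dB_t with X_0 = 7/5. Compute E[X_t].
E[X_t] = 7*exp(3*t)/5

For GBM dX = mu X dt + sigma X dB with X_0 = x_0, apply Itô to Y = log X: dY = (mu - sigma^2/2) dt + sigma dB, so Y_t = log(x_0) + (mu - sigma^2/2) t + sigma B_t and hence X_t = x_0 * exp((mu - sigma^2/2) t + sigma B_t).
With mu = 3, sigma = sqrt(5), x_0 = 7/5, this gives:
  X_t = 7/5 * exp((1/2) * t + (sqrt(5)) * B_t).
Since sigma*B_t ~ Normal(0, sigma^2 t), E[exp(sigma*B_t)] = exp(sigma^2 t / 2); so E[X_t] = x_0 * exp((mu - sigma^2/2) t) * exp(sigma^2 t / 2) = x_0 * exp(mu t) = 7*exp(3*t)/5.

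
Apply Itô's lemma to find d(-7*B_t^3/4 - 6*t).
d(-7*B_t^3/4 - 6*t) = (-21*B_t/4 - 6) dt + (-21*B_t^2/4) dB_t

Itô's formula for f(t, x): d f(t, B_t) = (f_t + (1/2) f_xx) dt + f_x dB_t. Compute partials of f(t, x) = -6*t - 7*x^3/4:
  f_t(t,x)  = -6
  f_x(t,x)  = -21*x^2/4
  f_xx(t,x) = -21*x/2
Assemble drift = f_t + (1/2) f_xx = -21*x/4 - 6 and diffusion = f_x = -21*x^2/4. Substituting x = B_t:
  d(-7*B_t^3/4 - 6*t) = (-21*B_t/4 - 6) dt + (-21*B_t^2/4) dB_t.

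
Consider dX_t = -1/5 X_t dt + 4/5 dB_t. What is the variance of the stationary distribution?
lim Var(X_t) = 8/5

The OU SDE dX = -theta X dt + sigma dB admits the integrating factor exp(theta t): d(exp(theta t) X_t) = sigma exp(theta t) dB_t. Integrating from 0 to t gives X_t = x_0 * exp(-theta t) + sigma * int_0^t exp(-theta (t-s)) dB_s for any initial x_0. The Itô integral has variance (by the Itô isometry) sigma^2 * int_0^t exp(-2 theta (t - s)) ds = sigma^2 * (1 - exp(-2 theta t)) / (2 theta), independent of x_0.
With theta = 1/5, sigma = 4/5:
  Var(X_t) = (4/5)^2 * (1 - exp(-2*1/5 t)) / (2 * 1/5) = 8/5 - 8*exp(-2*t/5)/5.
As t -> infinity, exp(-2*1/5 t) -> 0, so the stationary variance is sigma^2 / (2 theta) = 8/5.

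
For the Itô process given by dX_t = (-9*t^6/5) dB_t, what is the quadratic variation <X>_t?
<X>_t = 81*t^13/325

For an Itô process dX_t = a(t) dt + b(t) dB_t, the quadratic variation is <X>_t = int_0^t b(s)^2 ds (the drift term does not contribute). Here b(s) = -9*s^6/5, so
  b(s)^2 = 81*s^12/25.
Integrating from 0 to t:
  <X>_t = int_0^t (81*s^12/25) ds = 81*t^13/325.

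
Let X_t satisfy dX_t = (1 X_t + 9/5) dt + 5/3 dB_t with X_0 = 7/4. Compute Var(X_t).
Var(X_t) = 25*exp(2*t)/18 - 25/18

The variance V(t) = Var(X_t) satisfies V'(t) = 2 a V(t) + c^2 with V(0) = 0 (drift coefficient is linear in X, diffusion is constant). With a = 1, c = 5/3, the solution is
  V(t) = (c^2 / (2 a)) * (exp(2 a t) - 1)
       = ((5/3)^2 / (2*1)) * (exp(2 t) - 1)
       = 25*exp(2*t)/18 - 25/18.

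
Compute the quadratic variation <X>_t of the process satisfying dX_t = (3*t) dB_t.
<X>_t = 3*t^3

For an Itô process dX_t = a(t) dt + b(t) dB_t, the quadratic variation is <X>_t = int_0^t b(s)^2 ds (the drift term does not contribute). Here b(s) = 3*s, so
  b(s)^2 = 9*s^2.
Integrating from 0 to t:
  <X>_t = int_0^t (9*s^2) ds = 3*t^3.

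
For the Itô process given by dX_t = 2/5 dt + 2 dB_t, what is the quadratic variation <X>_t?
<X>_t = 4*t

For an Itô process dX_t = a(t) dt + b(t) dB_t, the quadratic variation is <X>_t = int_0^t b(s)^2 ds (the drift term does not contribute). Here b(s) = 2, so
  b(s)^2 = 4.
Integrating from 0 to t:
  <X>_t = int_0^t (4) ds = 4*t.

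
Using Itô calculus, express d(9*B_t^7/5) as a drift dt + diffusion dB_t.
d(9*B_t^7/5) = (189*B_t^5/5) dt + (63*B_t^6/5) dB_t

Itô's formula for f(B_t) gives d f(B_t) = f'(B_t) dB_t + (1/2) f''(B_t) dt. Compute derivatives of f(x) = 9*x^7/5:
  f'(x)  = 63*x^6/5
  f''(x) = 378*x^5/5
Substitute x = B_t and multiply the f'' term by 1/2:
  drift     = (1/2) * (378*x^5/5) evaluated at B_t = 189*B_t^5/5
  diffusion = (63*x^6/5) evaluated at B_t = 63*B_t^6/5
Therefore d(9*B_t^7/5) = (189*B_t^5/5) dt + (63*B_t^6/5) dB_t.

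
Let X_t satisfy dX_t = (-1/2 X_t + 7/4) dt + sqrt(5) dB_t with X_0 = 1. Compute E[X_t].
E[X_t] = 7/2 - 5*exp(-t/2)/2

Taking expectations and using E[dB_t] = 0, the mean m(t) = E[X_t] satisfies the ODE m'(t) = a m(t) + b with m(0) = x_0. With a = -1/2, b = 7/4, x_0 = 1, the solution is
  m(t) = x_0 * exp(a t) + (b/a) * (exp(a t) - 1)
       = 1 * exp((-1/2) t) + ((7/4)/(-1/2)) * (exp((-1/2) t) - 1)
       = 7/2 - 5*exp(-t/2)/2.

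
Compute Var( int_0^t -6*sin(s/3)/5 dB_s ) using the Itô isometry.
Var = 18*t/25 - 27*sin(2*t/3)/25

The Itô integral of a deterministic integrand f(s) has mean 0 because each increment f(s) * (B_{s+ds} - B_s) has mean 0. By the Itô isometry:
  Var( int_0^t f(s) dB_s ) = E[ (int_0^t f(s) dB_s)^2 ] = int_0^t f(s)^2 ds.
Here f(s) = -6*sin(s/3)/5, so f(s)^2 = 36*sin(s/3)^2/25. Integrate:
  int_0^t (36*sin(s/3)^2/25) ds = 18*t/25 - 27*sin(2*t/3)/25.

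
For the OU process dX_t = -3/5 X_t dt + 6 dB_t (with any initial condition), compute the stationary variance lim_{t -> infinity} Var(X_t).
lim Var(X_t) = 30

The OU SDE dX = -theta X dt + sigma dB admits the integrating factor exp(theta t): d(exp(theta t) X_t) = sigma exp(theta t) dB_t. Integrating from 0 to t gives X_t = x_0 * exp(-theta t) + sigma * int_0^t exp(-theta (t-s)) dB_s for any initial x_0. The Itô integral has variance (by the Itô isometry) sigma^2 * int_0^t exp(-2 theta (t - s)) ds = sigma^2 * (1 - exp(-2 theta t)) / (2 theta), independent of x_0.
With theta = 3/5, sigma = 6:
  Var(X_t) = (6)^2 * (1 - exp(-2*3/5 t)) / (2 * 3/5) = 30 - 30*exp(-6*t/5).
As t -> infinity, exp(-2*3/5 t) -> 0, so the stationary variance is sigma^2 / (2 theta) = 30.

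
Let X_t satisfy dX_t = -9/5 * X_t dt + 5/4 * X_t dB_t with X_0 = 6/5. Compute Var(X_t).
Var(X_t) = (36*exp(25*t/16) - 36)*exp(-18*t/5)/25

For GBM dX = mu X dt + sigma X dB with X_0 = x_0, apply Itô to Y = log X: dY = (mu - sigma^2/2) dt + sigma dB, so Y_t = log(x_0) + (mu - sigma^2/2) t + sigma B_t and hence X_t = x_0 * exp((mu - sigma^2/2) t + sigma B_t).
With mu = -9/5, sigma = 5/4, x_0 = 6/5, this gives:
  X_t = 6/5 * exp((-413/160) * t + (5/4) * B_t).
Since sigma*B_t ~ Normal(0, sigma^2 t), E[exp(sigma*B_t)] = exp(sigma^2 t / 2); so E[X_t] = x_0 * exp((mu - sigma^2/2) t) * exp(sigma^2 t / 2) = x_0 * exp(mu t) = 6*exp(-9*t/5)/5.
Var(X_t) = E[X_t^2] - (E[X_t])^2 = x_0^2 * exp(2 mu t) * (exp(sigma^2 t) - 1) = (36*exp(25*t/16) - 36)*exp(-18*t/5)/25.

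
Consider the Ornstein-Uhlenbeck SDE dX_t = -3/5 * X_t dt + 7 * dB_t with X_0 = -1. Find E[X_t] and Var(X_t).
E[X_t] = -exp(-3*t/5); Var(X_t) = 245/6 - 245*exp(-6*t/5)/6

The OU SDE dX = -theta X dt + sigma dB admits the integrating factor exp(theta t): d(exp(theta t) X_t) = sigma exp(theta t) dB_t. Integrating from 0 to t:
  X_t = x_0 * exp(-theta t) + sigma * int_0^t exp(-theta (t-s)) dB_s.
The Itô integral has mean 0 and (by the Itô isometry) variance sigma^2 * int_0^t exp(-2 theta (t - s)) ds = sigma^2 * (1 - exp(-2 theta t)) / (2 theta).
With theta = 3/5, sigma = 7, x_0 = -1:
  E[X_t] = -1 * exp(-3/5 t) = -exp(-3*t/5)
  Var(X_t) = (7)^2 * (1 - exp(-2*3/5 t)) / (2 * 3/5) = 245/6 - 245*exp(-6*t/5)/6.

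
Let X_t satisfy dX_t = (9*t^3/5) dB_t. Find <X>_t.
<X>_t = 81*t^7/175

For an Itô process dX_t = a(t) dt + b(t) dB_t, the quadratic variation is <X>_t = int_0^t b(s)^2 ds (the drift term does not contribute). Here b(s) = 9*s^3/5, so
  b(s)^2 = 81*s^6/25.
Integrating from 0 to t:
  <X>_t = int_0^t (81*s^6/25) ds = 81*t^7/175.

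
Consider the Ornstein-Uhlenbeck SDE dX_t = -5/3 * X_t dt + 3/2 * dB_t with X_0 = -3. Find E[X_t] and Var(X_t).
E[X_t] = -3*exp(-5*t/3); Var(X_t) = 27/40 - 27*exp(-10*t/3)/40

The OU SDE dX = -theta X dt + sigma dB admits the integrating factor exp(theta t): d(exp(theta t) X_t) = sigma exp(theta t) dB_t. Integrating from 0 to t:
  X_t = x_0 * exp(-theta t) + sigma * int_0^t exp(-theta (t-s)) dB_s.
The Itô integral has mean 0 and (by the Itô isometry) variance sigma^2 * int_0^t exp(-2 theta (t - s)) ds = sigma^2 * (1 - exp(-2 theta t)) / (2 theta).
With theta = 5/3, sigma = 3/2, x_0 = -3:
  E[X_t] = -3 * exp(-5/3 t) = -3*exp(-5*t/3)
  Var(X_t) = (3/2)^2 * (1 - exp(-2*5/3 t)) / (2 * 5/3) = 27/40 - 27*exp(-10*t/3)/40.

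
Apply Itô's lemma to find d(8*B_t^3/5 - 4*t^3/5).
d(8*B_t^3/5 - 4*t^3/5) = (24*B_t/5 - 12*t^2/5) dt + (24*B_t^2/5) dB_t

Itô's formula for f(t, x): d f(t, B_t) = (f_t + (1/2) f_xx) dt + f_x dB_t. Compute partials of f(t, x) = -4*t^3/5 + 8*x^3/5:
  f_t(t,x)  = -12*t^2/5
  f_x(t,x)  = 24*x^2/5
  f_xx(t,x) = 48*x/5
Assemble drift = f_t + (1/2) f_xx = -12*t^2/5 + 24*x/5 and diffusion = f_x = 24*x^2/5. Substituting x = B_t:
  d(8*B_t^3/5 - 4*t^3/5) = (24*B_t/5 - 12*t^2/5) dt + (24*B_t^2/5) dB_t.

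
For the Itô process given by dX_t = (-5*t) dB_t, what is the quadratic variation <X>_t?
<X>_t = 25*t^3/3

For an Itô process dX_t = a(t) dt + b(t) dB_t, the quadratic variation is <X>_t = int_0^t b(s)^2 ds (the drift term does not contribute). Here b(s) = -5*s, so
  b(s)^2 = 25*s^2.
Integrating from 0 to t:
  <X>_t = int_0^t (25*s^2) ds = 25*t^3/3.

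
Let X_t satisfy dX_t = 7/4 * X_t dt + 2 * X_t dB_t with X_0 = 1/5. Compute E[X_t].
E[X_t] = exp(7*t/4)/5

For GBM dX = mu X dt + sigma X dB with X_0 = x_0, apply Itô to Y = log X: dY = (mu - sigma^2/2) dt + sigma dB, so Y_t = log(x_0) + (mu - sigma^2/2) t + sigma B_t and hence X_t = x_0 * exp((mu - sigma^2/2) t + sigma B_t).
With mu = 7/4, sigma = 2, x_0 = 1/5, this gives:
  X_t = 1/5 * exp((-1/4) * t + (2) * B_t).
Since sigma*B_t ~ Normal(0, sigma^2 t), E[exp(sigma*B_t)] = exp(sigma^2 t / 2); so E[X_t] = x_0 * exp((mu - sigma^2/2) t) * exp(sigma^2 t / 2) = x_0 * exp(mu t) = exp(7*t/4)/5.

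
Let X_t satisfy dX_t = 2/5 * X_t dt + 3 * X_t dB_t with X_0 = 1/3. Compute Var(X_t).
Var(X_t) = (exp(9*t) - 1)*exp(4*t/5)/9

For GBM dX = mu X dt + sigma X dB with X_0 = x_0, apply Itô to Y = log X: dY = (mu - sigma^2/2) dt + sigma dB, so Y_t = log(x_0) + (mu - sigma^2/2) t + sigma B_t and hence X_t = x_0 * exp((mu - sigma^2/2) t + sigma B_t).
With mu = 2/5, sigma = 3, x_0 = 1/3, this gives:
  X_t = 1/3 * exp((-41/10) * t + (3) * B_t).
Since sigma*B_t ~ Normal(0, sigma^2 t), E[exp(sigma*B_t)] = exp(sigma^2 t / 2); so E[X_t] = x_0 * exp((mu - sigma^2/2) t) * exp(sigma^2 t / 2) = x_0 * exp(mu t) = exp(2*t/5)/3.
Var(X_t) = E[X_t^2] - (E[X_t])^2 = x_0^2 * exp(2 mu t) * (exp(sigma^2 t) - 1) = (exp(9*t) - 1)*exp(4*t/5)/9.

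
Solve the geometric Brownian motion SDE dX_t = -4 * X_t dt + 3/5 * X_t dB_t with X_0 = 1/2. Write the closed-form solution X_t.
X_t = 1/2 * exp((-209/50) * t + (3/5) * B_t)

For GBM dX = mu X dt + sigma X dB with X_0 = x_0, apply Itô to Y = log X: dY = (mu - sigma^2/2) dt + sigma dB, so Y_t = log(x_0) + (mu - sigma^2/2) t + sigma B_t and hence X_t = x_0 * exp((mu - sigma^2/2) t + sigma B_t).
With mu = -4, sigma = 3/5, x_0 = 1/2, this gives:
  X_t = 1/2 * exp((-209/50) * t + (3/5) * B_t).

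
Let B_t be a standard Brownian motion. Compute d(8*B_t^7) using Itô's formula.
d(8*B_t^7) = (168*B_t^5) dt + (56*B_t^6) dB_t

Itô's formula for f(B_t) gives d f(B_t) = f'(B_t) dB_t + (1/2) f''(B_t) dt. Compute derivatives of f(x) = 8*x^7:
  f'(x)  = 56*x^6
  f''(x) = 336*x^5
Substitute x = B_t and multiply the f'' term by 1/2:
  drift     = (1/2) * (336*x^5) evaluated at B_t = 168*B_t^5
  diffusion = (56*x^6) evaluated at B_t = 56*B_t^6
Therefore d(8*B_t^7) = (168*B_t^5) dt + (56*B_t^6) dB_t.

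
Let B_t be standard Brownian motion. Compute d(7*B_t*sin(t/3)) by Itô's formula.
d(7*B_t*sin(t/3)) = (7*B_t*cos(t/3)/3) dt + (7*sin(t/3)) dB_t

Itô's formula for f(t, x): d f(t, B_t) = (f_t + (1/2) f_xx) dt + f_x dB_t. Compute partials of f(t, x) = 7*x*sin(t/3):
  f_t(t,x)  = 7*x*cos(t/3)/3
  f_x(t,x)  = 7*sin(t/3)
  f_xx(t,x) = 0
Assemble drift = f_t + (1/2) f_xx = 7*x*cos(t/3)/3 and diffusion = f_x = 7*sin(t/3). Substituting x = B_t:
  d(7*B_t*sin(t/3)) = (7*B_t*cos(t/3)/3) dt + (7*sin(t/3)) dB_t.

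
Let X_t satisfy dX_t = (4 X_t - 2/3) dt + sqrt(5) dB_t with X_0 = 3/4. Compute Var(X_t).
Var(X_t) = 5*exp(8*t)/8 - 5/8

The variance V(t) = Var(X_t) satisfies V'(t) = 2 a V(t) + c^2 with V(0) = 0 (drift coefficient is linear in X, diffusion is constant). With a = 4, c = sqrt(5), the solution is
  V(t) = (c^2 / (2 a)) * (exp(2 a t) - 1)
       = (sqrt(5)^2 / (2*4)) * (exp(8 t) - 1)
       = 5*exp(8*t)/8 - 5/8.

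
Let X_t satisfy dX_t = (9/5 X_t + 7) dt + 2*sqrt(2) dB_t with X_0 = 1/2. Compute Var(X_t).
Var(X_t) = 20*exp(18*t/5)/9 - 20/9

The variance V(t) = Var(X_t) satisfies V'(t) = 2 a V(t) + c^2 with V(0) = 0 (drift coefficient is linear in X, diffusion is constant). With a = 9/5, c = 2*sqrt(2), the solution is
  V(t) = (c^2 / (2 a)) * (exp(2 a t) - 1)
       = ((2*sqrt(2))^2 / (2*(9/5))) * (exp((18/5) t) - 1)
       = 20*exp(18*t/5)/9 - 20/9.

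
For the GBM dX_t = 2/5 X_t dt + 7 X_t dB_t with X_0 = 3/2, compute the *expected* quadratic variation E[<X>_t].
E[<X>_t] = 735*exp(249*t/5)/332 - 735/332

<X>_t = int_0^t (7 * X_s)^2 ds. Taking expectation inside the integral: E[<X>_t] = 7^2 * int_0^t E[X_s^2] ds. For GBM, E[X_s^2] = x_0^2 * exp((2 mu + sigma^2) s). Integrating:
  E[<X>_t] = 7^2 * (3/2)^2 * (exp((2*(2/5) + 7^2) t) - 1) / (2*(2/5) + 7^2)
           = 7^2 * (3/2)^2 * (exp((249/5) t) - 1) / (249/5) = 735*exp(249*t/5)/332 - 735/332.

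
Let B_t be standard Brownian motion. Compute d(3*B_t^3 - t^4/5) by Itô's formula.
d(3*B_t^3 - t^4/5) = (9*B_t - 4*t^3/5) dt + (9*B_t^2) dB_t

Itô's formula for f(t, x): d f(t, B_t) = (f_t + (1/2) f_xx) dt + f_x dB_t. Compute partials of f(t, x) = -t^4/5 + 3*x^3:
  f_t(t,x)  = -4*t^3/5
  f_x(t,x)  = 9*x^2
  f_xx(t,x) = 18*x
Assemble drift = f_t + (1/2) f_xx = -4*t^3/5 + 9*x and diffusion = f_x = 9*x^2. Substituting x = B_t:
  d(3*B_t^3 - t^4/5) = (9*B_t - 4*t^3/5) dt + (9*B_t^2) dB_t.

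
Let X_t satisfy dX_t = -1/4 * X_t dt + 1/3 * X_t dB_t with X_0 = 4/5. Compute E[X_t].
E[X_t] = 4*exp(-t/4)/5

For GBM dX = mu X dt + sigma X dB with X_0 = x_0, apply Itô to Y = log X: dY = (mu - sigma^2/2) dt + sigma dB, so Y_t = log(x_0) + (mu - sigma^2/2) t + sigma B_t and hence X_t = x_0 * exp((mu - sigma^2/2) t + sigma B_t).
With mu = -1/4, sigma = 1/3, x_0 = 4/5, this gives:
  X_t = 4/5 * exp((-11/36) * t + (1/3) * B_t).
Since sigma*B_t ~ Normal(0, sigma^2 t), E[exp(sigma*B_t)] = exp(sigma^2 t / 2); so E[X_t] = x_0 * exp((mu - sigma^2/2) t) * exp(sigma^2 t / 2) = x_0 * exp(mu t) = 4*exp(-t/4)/5.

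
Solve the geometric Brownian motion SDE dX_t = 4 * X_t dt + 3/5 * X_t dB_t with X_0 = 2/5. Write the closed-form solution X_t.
X_t = 2/5 * exp((191/50) * t + (3/5) * B_t)

For GBM dX = mu X dt + sigma X dB with X_0 = x_0, apply Itô to Y = log X: dY = (mu - sigma^2/2) dt + sigma dB, so Y_t = log(x_0) + (mu - sigma^2/2) t + sigma B_t and hence X_t = x_0 * exp((mu - sigma^2/2) t + sigma B_t).
With mu = 4, sigma = 3/5, x_0 = 2/5, this gives:
  X_t = 2/5 * exp((191/50) * t + (3/5) * B_t).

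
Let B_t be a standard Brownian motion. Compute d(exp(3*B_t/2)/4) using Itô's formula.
d(exp(3*B_t/2)/4) = (9*exp(3*B_t/2)/32) dt + (3*exp(3*B_t/2)/8) dB_t

Itô's formula for f(B_t) gives d f(B_t) = f'(B_t) dB_t + (1/2) f''(B_t) dt. Compute derivatives of f(x) = exp(3*x/2)/4:
  f'(x)  = 3*exp(3*x/2)/8
  f''(x) = 9*exp(3*x/2)/16
Substitute x = B_t and multiply the f'' term by 1/2:
  drift     = (1/2) * (9*exp(3*x/2)/16) evaluated at B_t = 9*exp(3*B_t/2)/32
  diffusion = (3*exp(3*x/2)/8) evaluated at B_t = 3*exp(3*B_t/2)/8
Therefore d(exp(3*B_t/2)/4) = (9*exp(3*B_t/2)/32) dt + (3*exp(3*B_t/2)/8) dB_t.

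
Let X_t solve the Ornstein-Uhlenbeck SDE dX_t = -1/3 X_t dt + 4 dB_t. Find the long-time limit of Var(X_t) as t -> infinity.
lim Var(X_t) = 24

The OU SDE dX = -theta X dt + sigma dB admits the integrating factor exp(theta t): d(exp(theta t) X_t) = sigma exp(theta t) dB_t. Integrating from 0 to t gives X_t = x_0 * exp(-theta t) + sigma * int_0^t exp(-theta (t-s)) dB_s for any initial x_0. The Itô integral has variance (by the Itô isometry) sigma^2 * int_0^t exp(-2 theta (t - s)) ds = sigma^2 * (1 - exp(-2 theta t)) / (2 theta), independent of x_0.
With theta = 1/3, sigma = 4:
  Var(X_t) = (4)^2 * (1 - exp(-2*1/3 t)) / (2 * 1/3) = 24 - 24*exp(-2*t/3).
As t -> infinity, exp(-2*1/3 t) -> 0, so the stationary variance is sigma^2 / (2 theta) = 24.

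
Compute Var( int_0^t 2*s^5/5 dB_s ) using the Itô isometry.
Var = 4*t^11/275

The Itô integral of a deterministic integrand f(s) has mean 0 because each increment f(s) * (B_{s+ds} - B_s) has mean 0. By the Itô isometry:
  Var( int_0^t f(s) dB_s ) = E[ (int_0^t f(s) dB_s)^2 ] = int_0^t f(s)^2 ds.
Here f(s) = 2*s^5/5, so f(s)^2 = 4*s^10/25. Integrate:
  int_0^t (4*s^10/25) ds = 4*t^11/275.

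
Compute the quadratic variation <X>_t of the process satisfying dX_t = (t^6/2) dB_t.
<X>_t = t^13/52

For an Itô process dX_t = a(t) dt + b(t) dB_t, the quadratic variation is <X>_t = int_0^t b(s)^2 ds (the drift term does not contribute). Here b(s) = s^6/2, so
  b(s)^2 = s^12/4.
Integrating from 0 to t:
  <X>_t = int_0^t (s^12/4) ds = t^13/52.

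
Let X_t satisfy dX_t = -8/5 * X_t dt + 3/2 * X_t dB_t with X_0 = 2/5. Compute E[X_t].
E[X_t] = 2*exp(-8*t/5)/5

For GBM dX = mu X dt + sigma X dB with X_0 = x_0, apply Itô to Y = log X: dY = (mu - sigma^2/2) dt + sigma dB, so Y_t = log(x_0) + (mu - sigma^2/2) t + sigma B_t and hence X_t = x_0 * exp((mu - sigma^2/2) t + sigma B_t).
With mu = -8/5, sigma = 3/2, x_0 = 2/5, this gives:
  X_t = 2/5 * exp((-109/40) * t + (3/2) * B_t).
Since sigma*B_t ~ Normal(0, sigma^2 t), E[exp(sigma*B_t)] = exp(sigma^2 t / 2); so E[X_t] = x_0 * exp((mu - sigma^2/2) t) * exp(sigma^2 t / 2) = x_0 * exp(mu t) = 2*exp(-8*t/5)/5.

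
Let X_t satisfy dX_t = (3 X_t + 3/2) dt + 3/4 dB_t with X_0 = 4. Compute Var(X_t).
Var(X_t) = 3*exp(6*t)/32 - 3/32

The variance V(t) = Var(X_t) satisfies V'(t) = 2 a V(t) + c^2 with V(0) = 0 (drift coefficient is linear in X, diffusion is constant). With a = 3, c = 3/4, the solution is
  V(t) = (c^2 / (2 a)) * (exp(2 a t) - 1)
       = ((3/4)^2 / (2*3)) * (exp(6 t) - 1)
       = 3*exp(6*t)/32 - 3/32.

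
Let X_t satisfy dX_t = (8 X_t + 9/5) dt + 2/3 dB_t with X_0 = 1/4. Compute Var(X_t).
Var(X_t) = exp(16*t)/36 - 1/36

The variance V(t) = Var(X_t) satisfies V'(t) = 2 a V(t) + c^2 with V(0) = 0 (drift coefficient is linear in X, diffusion is constant). With a = 8, c = 2/3, the solution is
  V(t) = (c^2 / (2 a)) * (exp(2 a t) - 1)
       = ((2/3)^2 / (2*8)) * (exp(16 t) - 1)
       = exp(16*t)/36 - 1/36.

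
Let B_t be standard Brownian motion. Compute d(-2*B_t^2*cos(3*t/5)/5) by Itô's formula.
d(-2*B_t^2*cos(3*t/5)/5) = (6*B_t^2*sin(3*t/5)/25 - 2*cos(3*t/5)/5) dt + (-4*B_t*cos(3*t/5)/5) dB_t

Itô's formula for f(t, x): d f(t, B_t) = (f_t + (1/2) f_xx) dt + f_x dB_t. Compute partials of f(t, x) = -2*x^2*cos(3*t/5)/5:
  f_t(t,x)  = 6*x^2*sin(3*t/5)/25
  f_x(t,x)  = -4*x*cos(3*t/5)/5
  f_xx(t,x) = -4*cos(3*t/5)/5
Assemble drift = f_t + (1/2) f_xx = 6*x^2*sin(3*t/5)/25 - 2*cos(3*t/5)/5 and diffusion = f_x = -4*x*cos(3*t/5)/5. Substituting x = B_t:
  d(-2*B_t^2*cos(3*t/5)/5) = (6*B_t^2*sin(3*t/5)/25 - 2*cos(3*t/5)/5) dt + (-4*B_t*cos(3*t/5)/5) dB_t.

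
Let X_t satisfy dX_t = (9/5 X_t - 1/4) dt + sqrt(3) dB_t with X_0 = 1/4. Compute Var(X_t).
Var(X_t) = 5*exp(18*t/5)/6 - 5/6

The variance V(t) = Var(X_t) satisfies V'(t) = 2 a V(t) + c^2 with V(0) = 0 (drift coefficient is linear in X, diffusion is constant). With a = 9/5, c = sqrt(3), the solution is
  V(t) = (c^2 / (2 a)) * (exp(2 a t) - 1)
       = (sqrt(3)^2 / (2*(9/5))) * (exp((18/5) t) - 1)
       = 5*exp(18*t/5)/6 - 5/6.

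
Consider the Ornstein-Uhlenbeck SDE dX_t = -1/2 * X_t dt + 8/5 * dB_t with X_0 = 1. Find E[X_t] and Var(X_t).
E[X_t] = exp(-t/2); Var(X_t) = 64/25 - 64*exp(-t)/25

The OU SDE dX = -theta X dt + sigma dB admits the integrating factor exp(theta t): d(exp(theta t) X_t) = sigma exp(theta t) dB_t. Integrating from 0 to t:
  X_t = x_0 * exp(-theta t) + sigma * int_0^t exp(-theta (t-s)) dB_s.
The Itô integral has mean 0 and (by the Itô isometry) variance sigma^2 * int_0^t exp(-2 theta (t - s)) ds = sigma^2 * (1 - exp(-2 theta t)) / (2 theta).
With theta = 1/2, sigma = 8/5, x_0 = 1:
  E[X_t] = 1 * exp(-1/2 t) = exp(-t/2)
  Var(X_t) = (8/5)^2 * (1 - exp(-2*1/2 t)) / (2 * 1/2) = 64/25 - 64*exp(-t)/25.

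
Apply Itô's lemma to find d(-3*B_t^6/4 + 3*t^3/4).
d(-3*B_t^6/4 + 3*t^3/4) = (-45*B_t^4/4 + 9*t^2/4) dt + (-9*B_t^5/2) dB_t

Itô's formula for f(t, x): d f(t, B_t) = (f_t + (1/2) f_xx) dt + f_x dB_t. Compute partials of f(t, x) = 3*t^3/4 - 3*x^6/4:
  f_t(t,x)  = 9*t^2/4
  f_x(t,x)  = -9*x^5/2
  f_xx(t,x) = -45*x^4/2
Assemble drift = f_t + (1/2) f_xx = 9*t^2/4 - 45*x^4/4 and diffusion = f_x = -9*x^5/2. Substituting x = B_t:
  d(-3*B_t^6/4 + 3*t^3/4) = (-45*B_t^4/4 + 9*t^2/4) dt + (-9*B_t^5/2) dB_t.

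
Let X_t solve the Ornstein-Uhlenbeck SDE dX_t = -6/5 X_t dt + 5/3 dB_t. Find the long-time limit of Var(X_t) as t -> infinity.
lim Var(X_t) = 125/108

The OU SDE dX = -theta X dt + sigma dB admits the integrating factor exp(theta t): d(exp(theta t) X_t) = sigma exp(theta t) dB_t. Integrating from 0 to t gives X_t = x_0 * exp(-theta t) + sigma * int_0^t exp(-theta (t-s)) dB_s for any initial x_0. The Itô integral has variance (by the Itô isometry) sigma^2 * int_0^t exp(-2 theta (t - s)) ds = sigma^2 * (1 - exp(-2 theta t)) / (2 theta), independent of x_0.
With theta = 6/5, sigma = 5/3:
  Var(X_t) = (5/3)^2 * (1 - exp(-2*6/5 t)) / (2 * 6/5) = 125/108 - 125*exp(-12*t/5)/108.
As t -> infinity, exp(-2*6/5 t) -> 0, so the stationary variance is sigma^2 / (2 theta) = 125/108.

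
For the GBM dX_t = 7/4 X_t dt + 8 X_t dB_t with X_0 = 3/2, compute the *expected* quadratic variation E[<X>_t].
E[<X>_t] = 32*exp(135*t/2)/15 - 32/15

<X>_t = int_0^t (8 * X_s)^2 ds. Taking expectation inside the integral: E[<X>_t] = 8^2 * int_0^t E[X_s^2] ds. For GBM, E[X_s^2] = x_0^2 * exp((2 mu + sigma^2) s). Integrating:
  E[<X>_t] = 8^2 * (3/2)^2 * (exp((2*(7/4) + 8^2) t) - 1) / (2*(7/4) + 8^2)
           = 8^2 * (3/2)^2 * (exp((135/2) t) - 1) / (135/2) = 32*exp(135*t/2)/15 - 32/15.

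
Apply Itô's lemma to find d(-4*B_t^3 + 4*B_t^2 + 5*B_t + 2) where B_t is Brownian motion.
d(-4*B_t^3 + 4*B_t^2 + 5*B_t + 2) = (4 - 12*B_t) dt + (-12*B_t^2 + 8*B_t + 5) dB_t

Itô's formula for f(B_t) gives d f(B_t) = f'(B_t) dB_t + (1/2) f''(B_t) dt. Compute derivatives of f(x) = -4*x^3 + 4*x^2 + 5*x + 2:
  f'(x)  = -12*x^2 + 8*x + 5
  f''(x) = 8 - 24*x
Substitute x = B_t and multiply the f'' term by 1/2:
  drift     = (1/2) * (8 - 24*x) evaluated at B_t = 4 - 12*B_t
  diffusion = (-12*x^2 + 8*x + 5) evaluated at B_t = -12*B_t^2 + 8*B_t + 5
Therefore d(-4*B_t^3 + 4*B_t^2 + 5*B_t + 2) = (4 - 12*B_t) dt + (-12*B_t^2 + 8*B_t + 5) dB_t.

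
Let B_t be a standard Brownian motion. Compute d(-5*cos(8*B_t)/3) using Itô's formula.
d(-5*cos(8*B_t)/3) = (160*cos(8*B_t)/3) dt + (40*sin(8*B_t)/3) dB_t

Itô's formula for f(B_t) gives d f(B_t) = f'(B_t) dB_t + (1/2) f''(B_t) dt. Compute derivatives of f(x) = -5*cos(8*x)/3:
  f'(x)  = 40*sin(8*x)/3
  f''(x) = 320*cos(8*x)/3
Substitute x = B_t and multiply the f'' term by 1/2:
  drift     = (1/2) * (320*cos(8*x)/3) evaluated at B_t = 160*cos(8*B_t)/3
  diffusion = (40*sin(8*x)/3) evaluated at B_t = 40*sin(8*B_t)/3
Therefore d(-5*cos(8*B_t)/3) = (160*cos(8*B_t)/3) dt + (40*sin(8*B_t)/3) dB_t.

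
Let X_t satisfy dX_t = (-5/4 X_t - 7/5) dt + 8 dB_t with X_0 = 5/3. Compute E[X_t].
E[X_t] = -28/25 + 209*exp(-5*t/4)/75

Taking expectations and using E[dB_t] = 0, the mean m(t) = E[X_t] satisfies the ODE m'(t) = a m(t) + b with m(0) = x_0. With a = -5/4, b = -7/5, x_0 = 5/3, the solution is
  m(t) = x_0 * exp(a t) + (b/a) * (exp(a t) - 1)
       = (5/3) * exp((-5/4) t) + ((-7/5)/(-5/4)) * (exp((-5/4) t) - 1)
       = -28/25 + 209*exp(-5*t/4)/75.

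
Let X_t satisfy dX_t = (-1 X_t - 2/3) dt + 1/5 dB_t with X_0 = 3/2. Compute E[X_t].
E[X_t] = -2/3 + 13*exp(-t)/6

Taking expectations and using E[dB_t] = 0, the mean m(t) = E[X_t] satisfies the ODE m'(t) = a m(t) + b with m(0) = x_0. With a = -1, b = -2/3, x_0 = 3/2, the solution is
  m(t) = x_0 * exp(a t) + (b/a) * (exp(a t) - 1)
       = (3/2) * exp((-1) t) + ((-2/3)/(-1)) * (exp((-1) t) - 1)
       = -2/3 + 13*exp(-t)/6.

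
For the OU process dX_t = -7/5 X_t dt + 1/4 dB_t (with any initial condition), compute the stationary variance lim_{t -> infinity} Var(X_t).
lim Var(X_t) = 5/224

The OU SDE dX = -theta X dt + sigma dB admits the integrating factor exp(theta t): d(exp(theta t) X_t) = sigma exp(theta t) dB_t. Integrating from 0 to t gives X_t = x_0 * exp(-theta t) + sigma * int_0^t exp(-theta (t-s)) dB_s for any initial x_0. The Itô integral has variance (by the Itô isometry) sigma^2 * int_0^t exp(-2 theta (t - s)) ds = sigma^2 * (1 - exp(-2 theta t)) / (2 theta), independent of x_0.
With theta = 7/5, sigma = 1/4:
  Var(X_t) = (1/4)^2 * (1 - exp(-2*7/5 t)) / (2 * 7/5) = 5/224 - 5*exp(-14*t/5)/224.
As t -> infinity, exp(-2*7/5 t) -> 0, so the stationary variance is sigma^2 / (2 theta) = 5/224.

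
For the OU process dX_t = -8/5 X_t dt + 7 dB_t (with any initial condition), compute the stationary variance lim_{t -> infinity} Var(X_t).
lim Var(X_t) = 245/16

The OU SDE dX = -theta X dt + sigma dB admits the integrating factor exp(theta t): d(exp(theta t) X_t) = sigma exp(theta t) dB_t. Integrating from 0 to t gives X_t = x_0 * exp(-theta t) + sigma * int_0^t exp(-theta (t-s)) dB_s for any initial x_0. The Itô integral has variance (by the Itô isometry) sigma^2 * int_0^t exp(-2 theta (t - s)) ds = sigma^2 * (1 - exp(-2 theta t)) / (2 theta), independent of x_0.
With theta = 8/5, sigma = 7:
  Var(X_t) = (7)^2 * (1 - exp(-2*8/5 t)) / (2 * 8/5) = 245/16 - 245*exp(-16*t/5)/16.
As t -> infinity, exp(-2*8/5 t) -> 0, so the stationary variance is sigma^2 / (2 theta) = 245/16.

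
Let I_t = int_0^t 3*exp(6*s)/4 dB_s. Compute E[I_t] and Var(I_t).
E[I_t] = 0; Var(I_t) = 3*exp(12*t)/64 - 3/64

The Itô integral of a deterministic integrand f(s) has mean 0 because each increment f(s) * (B_{s+ds} - B_s) has mean 0. By the Itô isometry:
  Var( int_0^t f(s) dB_s ) = E[ (int_0^t f(s) dB_s)^2 ] = int_0^t f(s)^2 ds.
Here f(s) = 3*exp(6*s)/4, so f(s)^2 = 9*exp(12*s)/16. Integrate:
  int_0^t (9*exp(12*s)/16) ds = 3*exp(12*t)/64 - 3/64.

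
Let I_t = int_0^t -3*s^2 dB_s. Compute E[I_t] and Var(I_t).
E[I_t] = 0; Var(I_t) = 9*t^5/5

The Itô integral of a deterministic integrand f(s) has mean 0 because each increment f(s) * (B_{s+ds} - B_s) has mean 0. By the Itô isometry:
  Var( int_0^t f(s) dB_s ) = E[ (int_0^t f(s) dB_s)^2 ] = int_0^t f(s)^2 ds.
Here f(s) = -3*s^2, so f(s)^2 = 9*s^4. Integrate:
  int_0^t (9*s^4) ds = 9*t^5/5.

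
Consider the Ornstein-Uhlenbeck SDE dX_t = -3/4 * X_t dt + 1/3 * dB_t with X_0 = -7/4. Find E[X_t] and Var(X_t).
E[X_t] = -7*exp(-3*t/4)/4; Var(X_t) = 2/27 - 2*exp(-3*t/2)/27

The OU SDE dX = -theta X dt + sigma dB admits the integrating factor exp(theta t): d(exp(theta t) X_t) = sigma exp(theta t) dB_t. Integrating from 0 to t:
  X_t = x_0 * exp(-theta t) + sigma * int_0^t exp(-theta (t-s)) dB_s.
The Itô integral has mean 0 and (by the Itô isometry) variance sigma^2 * int_0^t exp(-2 theta (t - s)) ds = sigma^2 * (1 - exp(-2 theta t)) / (2 theta).
With theta = 3/4, sigma = 1/3, x_0 = -7/4:
  E[X_t] = -7/4 * exp(-3/4 t) = -7*exp(-3*t/4)/4
  Var(X_t) = (1/3)^2 * (1 - exp(-2*3/4 t)) / (2 * 3/4) = 2/27 - 2*exp(-3*t/2)/27.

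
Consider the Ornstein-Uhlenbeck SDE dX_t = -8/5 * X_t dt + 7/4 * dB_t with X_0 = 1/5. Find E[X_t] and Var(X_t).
E[X_t] = exp(-8*t/5)/5; Var(X_t) = 245/256 - 245*exp(-16*t/5)/256

The OU SDE dX = -theta X dt + sigma dB admits the integrating factor exp(theta t): d(exp(theta t) X_t) = sigma exp(theta t) dB_t. Integrating from 0 to t:
  X_t = x_0 * exp(-theta t) + sigma * int_0^t exp(-theta (t-s)) dB_s.
The Itô integral has mean 0 and (by the Itô isometry) variance sigma^2 * int_0^t exp(-2 theta (t - s)) ds = sigma^2 * (1 - exp(-2 theta t)) / (2 theta).
With theta = 8/5, sigma = 7/4, x_0 = 1/5:
  E[X_t] = 1/5 * exp(-8/5 t) = exp(-8*t/5)/5
  Var(X_t) = (7/4)^2 * (1 - exp(-2*8/5 t)) / (2 * 8/5) = 245/256 - 245*exp(-16*t/5)/256.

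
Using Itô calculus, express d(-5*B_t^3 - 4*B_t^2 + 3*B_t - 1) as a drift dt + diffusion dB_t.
d(-5*B_t^3 - 4*B_t^2 + 3*B_t - 1) = (-15*B_t - 4) dt + (-15*B_t^2 - 8*B_t + 3) dB_t

Itô's formula for f(B_t) gives d f(B_t) = f'(B_t) dB_t + (1/2) f''(B_t) dt. Compute derivatives of f(x) = -5*x^3 - 4*x^2 + 3*x - 1:
  f'(x)  = -15*x^2 - 8*x + 3
  f''(x) = -30*x - 8
Substitute x = B_t and multiply the f'' term by 1/2:
  drift     = (1/2) * (-30*x - 8) evaluated at B_t = -15*B_t - 4
  diffusion = (-15*x^2 - 8*x + 3) evaluated at B_t = -15*B_t^2 - 8*B_t + 3
Therefore d(-5*B_t^3 - 4*B_t^2 + 3*B_t - 1) = (-15*B_t - 4) dt + (-15*B_t^2 - 8*B_t + 3) dB_t.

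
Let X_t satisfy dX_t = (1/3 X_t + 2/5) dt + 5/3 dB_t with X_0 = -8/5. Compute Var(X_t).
Var(X_t) = 25*exp(2*t/3)/6 - 25/6

The variance V(t) = Var(X_t) satisfies V'(t) = 2 a V(t) + c^2 with V(0) = 0 (drift coefficient is linear in X, diffusion is constant). With a = 1/3, c = 5/3, the solution is
  V(t) = (c^2 / (2 a)) * (exp(2 a t) - 1)
       = ((5/3)^2 / (2*(1/3))) * (exp((2/3) t) - 1)
       = 25*exp(2*t/3)/6 - 25/6.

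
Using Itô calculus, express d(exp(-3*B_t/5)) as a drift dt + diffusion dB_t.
d(exp(-3*B_t/5)) = (9*exp(-3*B_t/5)/50) dt + (-3*exp(-3*B_t/5)/5) dB_t

Itô's formula for f(B_t) gives d f(B_t) = f'(B_t) dB_t + (1/2) f''(B_t) dt. Compute derivatives of f(x) = exp(-3*x/5):
  f'(x)  = -3*exp(-3*x/5)/5
  f''(x) = 9*exp(-3*x/5)/25
Substitute x = B_t and multiply the f'' term by 1/2:
  drift     = (1/2) * (9*exp(-3*x/5)/25) evaluated at B_t = 9*exp(-3*B_t/5)/50
  diffusion = (-3*exp(-3*x/5)/5) evaluated at B_t = -3*exp(-3*B_t/5)/5
Therefore d(exp(-3*B_t/5)) = (9*exp(-3*B_t/5)/50) dt + (-3*exp(-3*B_t/5)/5) dB_t.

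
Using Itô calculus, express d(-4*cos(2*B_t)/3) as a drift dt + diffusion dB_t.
d(-4*cos(2*B_t)/3) = (8*cos(2*B_t)/3) dt + (8*sin(2*B_t)/3) dB_t

Itô's formula for f(B_t) gives d f(B_t) = f'(B_t) dB_t + (1/2) f''(B_t) dt. Compute derivatives of f(x) = -4*cos(2*x)/3:
  f'(x)  = 8*sin(2*x)/3
  f''(x) = 16*cos(2*x)/3
Substitute x = B_t and multiply the f'' term by 1/2:
  drift     = (1/2) * (16*cos(2*x)/3) evaluated at B_t = 8*cos(2*B_t)/3
  diffusion = (8*sin(2*x)/3) evaluated at B_t = 8*sin(2*B_t)/3
Therefore d(-4*cos(2*B_t)/3) = (8*cos(2*B_t)/3) dt + (8*sin(2*B_t)/3) dB_t.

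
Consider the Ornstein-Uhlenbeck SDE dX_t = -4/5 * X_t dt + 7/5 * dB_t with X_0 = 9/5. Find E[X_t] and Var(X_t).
E[X_t] = 9*exp(-4*t/5)/5; Var(X_t) = 49/40 - 49*exp(-8*t/5)/40

The OU SDE dX = -theta X dt + sigma dB admits the integrating factor exp(theta t): d(exp(theta t) X_t) = sigma exp(theta t) dB_t. Integrating from 0 to t:
  X_t = x_0 * exp(-theta t) + sigma * int_0^t exp(-theta (t-s)) dB_s.
The Itô integral has mean 0 and (by the Itô isometry) variance sigma^2 * int_0^t exp(-2 theta (t - s)) ds = sigma^2 * (1 - exp(-2 theta t)) / (2 theta).
With theta = 4/5, sigma = 7/5, x_0 = 9/5:
  E[X_t] = 9/5 * exp(-4/5 t) = 9*exp(-4*t/5)/5
  Var(X_t) = (7/5)^2 * (1 - exp(-2*4/5 t)) / (2 * 4/5) = 49/40 - 49*exp(-8*t/5)/40.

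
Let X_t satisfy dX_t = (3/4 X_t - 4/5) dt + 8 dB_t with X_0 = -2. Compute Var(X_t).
Var(X_t) = 128*exp(3*t/2)/3 - 128/3

The variance V(t) = Var(X_t) satisfies V'(t) = 2 a V(t) + c^2 with V(0) = 0 (drift coefficient is linear in X, diffusion is constant). With a = 3/4, c = 8, the solution is
  V(t) = (c^2 / (2 a)) * (exp(2 a t) - 1)
       = (8^2 / (2*(3/4))) * (exp((3/2) t) - 1)
       = 128*exp(3*t/2)/3 - 128/3.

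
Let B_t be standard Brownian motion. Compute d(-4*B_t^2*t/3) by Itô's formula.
d(-4*B_t^2*t/3) = (-4*B_t^2/3 - 4*t/3) dt + (-8*B_t*t/3) dB_t

Itô's formula for f(t, x): d f(t, B_t) = (f_t + (1/2) f_xx) dt + f_x dB_t. Compute partials of f(t, x) = -4*t*x^2/3:
  f_t(t,x)  = -4*x^2/3
  f_x(t,x)  = -8*t*x/3
  f_xx(t,x) = -8*t/3
Assemble drift = f_t + (1/2) f_xx = -4*t/3 - 4*x^2/3 and diffusion = f_x = -8*t*x/3. Substituting x = B_t:
  d(-4*B_t^2*t/3) = (-4*B_t^2/3 - 4*t/3) dt + (-8*B_t*t/3) dB_t.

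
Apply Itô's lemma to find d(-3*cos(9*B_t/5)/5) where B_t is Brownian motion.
d(-3*cos(9*B_t/5)/5) = (243*cos(9*B_t/5)/250) dt + (27*sin(9*B_t/5)/25) dB_t

Itô's formula for f(B_t) gives d f(B_t) = f'(B_t) dB_t + (1/2) f''(B_t) dt. Compute derivatives of f(x) = -3*cos(9*x/5)/5:
  f'(x)  = 27*sin(9*x/5)/25
  f''(x) = 243*cos(9*x/5)/125
Substitute x = B_t and multiply the f'' term by 1/2:
  drift     = (1/2) * (243*cos(9*x/5)/125) evaluated at B_t = 243*cos(9*B_t/5)/250
  diffusion = (27*sin(9*x/5)/25) evaluated at B_t = 27*sin(9*B_t/5)/25
Therefore d(-3*cos(9*B_t/5)/5) = (243*cos(9*B_t/5)/250) dt + (27*sin(9*B_t/5)/25) dB_t.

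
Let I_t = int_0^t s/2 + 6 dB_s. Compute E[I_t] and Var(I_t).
E[I_t] = 0; Var(I_t) = t*(t^2 + 36*t + 432)/12

The Itô integral of a deterministic integrand f(s) has mean 0 because each increment f(s) * (B_{s+ds} - B_s) has mean 0. By the Itô isometry:
  Var( int_0^t f(s) dB_s ) = E[ (int_0^t f(s) dB_s)^2 ] = int_0^t f(s)^2 ds.
Here f(s) = s/2 + 6, so f(s)^2 = (s + 12)^2/4. Integrate:
  int_0^t ((s + 12)^2/4) ds = t*(t^2 + 36*t + 432)/12.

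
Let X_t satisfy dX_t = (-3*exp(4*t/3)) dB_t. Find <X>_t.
<X>_t = 27*exp(8*t/3)/8 - 27/8

For an Itô process dX_t = a(t) dt + b(t) dB_t, the quadratic variation is <X>_t = int_0^t b(s)^2 ds (the drift term does not contribute). Here b(s) = -3*exp(4*s/3), so
  b(s)^2 = 9*exp(8*s/3).
Integrating from 0 to t:
  <X>_t = int_0^t (9*exp(8*s/3)) ds = 27*exp(8*t/3)/8 - 27/8.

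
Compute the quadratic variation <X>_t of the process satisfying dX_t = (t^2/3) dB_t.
<X>_t = t^5/45

For an Itô process dX_t = a(t) dt + b(t) dB_t, the quadratic variation is <X>_t = int_0^t b(s)^2 ds (the drift term does not contribute). Here b(s) = s^2/3, so
  b(s)^2 = s^4/9.
Integrating from 0 to t:
  <X>_t = int_0^t (s^4/9) ds = t^5/45.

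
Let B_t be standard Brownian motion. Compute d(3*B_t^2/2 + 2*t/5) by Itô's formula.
d(3*B_t^2/2 + 2*t/5) = (19/10) dt + (3*B_t) dB_t

Itô's formula for f(t, x): d f(t, B_t) = (f_t + (1/2) f_xx) dt + f_x dB_t. Compute partials of f(t, x) = 2*t/5 + 3*x^2/2:
  f_t(t,x)  = 2/5
  f_x(t,x)  = 3*x
  f_xx(t,x) = 3
Assemble drift = f_t + (1/2) f_xx = 19/10 and diffusion = f_x = 3*x. Substituting x = B_t:
  d(3*B_t^2/2 + 2*t/5) = (19/10) dt + (3*B_t) dB_t.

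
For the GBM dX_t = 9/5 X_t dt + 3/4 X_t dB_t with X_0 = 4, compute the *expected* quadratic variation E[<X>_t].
E[<X>_t] = 80*exp(333*t/80)/37 - 80/37

<X>_t = int_0^t ((3/4) * X_s)^2 ds. Taking expectation inside the integral: E[<X>_t] = (3/4)^2 * int_0^t E[X_s^2] ds. For GBM, E[X_s^2] = x_0^2 * exp((2 mu + sigma^2) s). Integrating:
  E[<X>_t] = (3/4)^2 * 4^2 * (exp((2*(9/5) + (3/4)^2) t) - 1) / (2*(9/5) + (3/4)^2)
           = (3/4)^2 * 4^2 * (exp((333/80) t) - 1) / (333/80) = 80*exp(333*t/80)/37 - 80/37.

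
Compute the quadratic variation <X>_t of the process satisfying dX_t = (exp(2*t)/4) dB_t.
<X>_t = exp(4*t)/64 - 1/64

For an Itô process dX_t = a(t) dt + b(t) dB_t, the quadratic variation is <X>_t = int_0^t b(s)^2 ds (the drift term does not contribute). Here b(s) = exp(2*s)/4, so
  b(s)^2 = exp(4*s)/16.
Integrating from 0 to t:
  <X>_t = int_0^t (exp(4*s)/16) ds = exp(4*t)/64 - 1/64.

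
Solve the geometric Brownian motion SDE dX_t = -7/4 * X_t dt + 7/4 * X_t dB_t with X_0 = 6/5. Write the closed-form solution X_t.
X_t = 6/5 * exp((-105/32) * t + (7/4) * B_t)

For GBM dX = mu X dt + sigma X dB with X_0 = x_0, apply Itô to Y = log X: dY = (mu - sigma^2/2) dt + sigma dB, so Y_t = log(x_0) + (mu - sigma^2/2) t + sigma B_t and hence X_t = x_0 * exp((mu - sigma^2/2) t + sigma B_t).
With mu = -7/4, sigma = 7/4, x_0 = 6/5, this gives:
  X_t = 6/5 * exp((-105/32) * t + (7/4) * B_t).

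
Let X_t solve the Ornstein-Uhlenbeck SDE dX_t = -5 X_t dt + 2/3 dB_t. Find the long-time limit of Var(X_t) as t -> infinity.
lim Var(X_t) = 2/45

The OU SDE dX = -theta X dt + sigma dB admits the integrating factor exp(theta t): d(exp(theta t) X_t) = sigma exp(theta t) dB_t. Integrating from 0 to t gives X_t = x_0 * exp(-theta t) + sigma * int_0^t exp(-theta (t-s)) dB_s for any initial x_0. The Itô integral has variance (by the Itô isometry) sigma^2 * int_0^t exp(-2 theta (t - s)) ds = sigma^2 * (1 - exp(-2 theta t)) / (2 theta), independent of x_0.
With theta = 5, sigma = 2/3:
  Var(X_t) = (2/3)^2 * (1 - exp(-2*5 t)) / (2 * 5) = 2/45 - 2*exp(-10*t)/45.
As t -> infinity, exp(-2*5 t) -> 0, so the stationary variance is sigma^2 / (2 theta) = 2/45.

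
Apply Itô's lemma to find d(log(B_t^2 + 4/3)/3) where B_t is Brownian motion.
d(log(B_t^2 + 4/3)/3) = ((4 - 3*B_t^2)/(3*B_t^2 + 4)^2) dt + (2*B_t/(3*B_t^2 + 4)) dB_t

Itô's formula for f(B_t) gives d f(B_t) = f'(B_t) dB_t + (1/2) f''(B_t) dt. Compute derivatives of f(x) = log(x^2 + 4/3)/3:
  f'(x)  = 2*x/(3*x^2 + 4)
  f''(x) = 2*(4 - 3*x^2)/(3*x^2 + 4)^2
Substitute x = B_t and multiply the f'' term by 1/2:
  drift     = (1/2) * (2*(4 - 3*x^2)/(3*x^2 + 4)^2) evaluated at B_t = (4 - 3*B_t^2)/(3*B_t^2 + 4)^2
  diffusion = (2*x/(3*x^2 + 4)) evaluated at B_t = 2*B_t/(3*B_t^2 + 4)
Therefore d(log(B_t^2 + 4/3)/3) = ((4 - 3*B_t^2)/(3*B_t^2 + 4)^2) dt + (2*B_t/(3*B_t^2 + 4)) dB_t.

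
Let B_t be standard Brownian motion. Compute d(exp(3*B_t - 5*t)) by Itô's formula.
d(exp(3*B_t - 5*t)) = (-exp(3*B_t - 5*t)/2) dt + (3*exp(3*B_t - 5*t)) dB_t

Itô's formula for f(t, x): d f(t, B_t) = (f_t + (1/2) f_xx) dt + f_x dB_t. Compute partials of f(t, x) = exp(-5*t + 3*x):
  f_t(t,x)  = -5*exp(-5*t + 3*x)
  f_x(t,x)  = 3*exp(-5*t + 3*x)
  f_xx(t,x) = 9*exp(-5*t + 3*x)
Assemble drift = f_t + (1/2) f_xx = -exp(-5*t + 3*x)/2 and diffusion = f_x = 3*exp(-5*t + 3*x). Substituting x = B_t:
  d(exp(3*B_t - 5*t)) = (-exp(3*B_t - 5*t)/2) dt + (3*exp(3*B_t - 5*t)) dB_t.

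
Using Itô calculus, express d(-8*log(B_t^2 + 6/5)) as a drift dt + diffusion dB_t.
d(-8*log(B_t^2 + 6/5)) = (40*(5*B_t^2 - 6)/(5*B_t^2 + 6)^2) dt + (-80*B_t/(5*B_t^2 + 6)) dB_t

Itô's formula for f(B_t) gives d f(B_t) = f'(B_t) dB_t + (1/2) f''(B_t) dt. Compute derivatives of f(x) = -8*log(x^2 + 6/5):
  f'(x)  = -80*x/(5*x^2 + 6)
  f''(x) = 80*(5*x^2 - 6)/(5*x^2 + 6)^2
Substitute x = B_t and multiply the f'' term by 1/2:
  drift     = (1/2) * (80*(5*x^2 - 6)/(5*x^2 + 6)^2) evaluated at B_t = 40*(5*B_t^2 - 6)/(5*B_t^2 + 6)^2
  diffusion = (-80*x/(5*x^2 + 6)) evaluated at B_t = -80*B_t/(5*B_t^2 + 6)
Therefore d(-8*log(B_t^2 + 6/5)) = (40*(5*B_t^2 - 6)/(5*B_t^2 + 6)^2) dt + (-80*B_t/(5*B_t^2 + 6)) dB_t.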